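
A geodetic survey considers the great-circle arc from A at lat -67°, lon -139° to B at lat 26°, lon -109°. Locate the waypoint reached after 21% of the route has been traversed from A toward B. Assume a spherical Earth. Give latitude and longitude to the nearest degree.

≈ lat -48°, lon -126°

Write both endpoints as unit vectors p₁, p₂ with components (cos φ cos λ, cos φ sin λ, sin φ).
The central angle between the endpoints is δ = arccos(p₁·p₂) ≈ 1.670 rad (95.7°).
Interpolate at f = 0.21 with slerp weights a = sin((1−f)δ)/sin δ ≈ 0.973, b = sin(fδ)/sin δ ≈ 0.345.
p = a·p₁ + b·p₂ ≈ (-0.388, -0.543, -0.745); φ = arcsin(p_z) ≈ -48.13°, λ = atan2(p_y, p_x) ≈ -125.55°.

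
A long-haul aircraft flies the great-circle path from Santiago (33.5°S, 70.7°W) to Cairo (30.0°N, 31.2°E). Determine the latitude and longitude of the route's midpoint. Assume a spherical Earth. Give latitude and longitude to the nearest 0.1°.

Write both endpoints as unit vectors p₁, p₂ with components (cos φ cos λ, cos φ sin λ, sin φ).
The central angle between the endpoints is δ = arccos(p₁·p₂) ≈ 2.010 rad (115.1°).
Interpolate at f = 1/2 with slerp weights a = sin((1−f)δ)/sin δ ≈ 0.932, b = sin(fδ)/sin δ ≈ 0.932.
p = a·p₁ + b·p₂ ≈ (0.948, -0.316, -0.048); φ = arcsin(p_z) ≈ -2.78°, λ = atan2(p_y, p_x) ≈ -18.41°.

≈ (2.8°S, 18.4°W)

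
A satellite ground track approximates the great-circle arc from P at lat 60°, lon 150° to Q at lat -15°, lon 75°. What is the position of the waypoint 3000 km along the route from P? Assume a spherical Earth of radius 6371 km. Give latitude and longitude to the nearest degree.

From cos δ = sin φ₁ sin φ₂ + cos φ₁ cos φ₂ cos Δλ, the central angle is δ ≈ 1.670 rad (95.7°). The total great-circle distance is δ·R ≈ 1.670 × 6371 ≈ 10640 km, so the target fraction is f = 3000/10640 ≈ 0.282.
Interpolate at f ≈ 0.282 with slerp weights a = sin((1−f)δ)/sin δ ≈ 0.936, b = sin(fδ)/sin δ ≈ 0.456.
p = a·p₁ + b·p₂ ≈ (-0.291, 0.659, 0.693); φ = arcsin(p_z) ≈ 43.86°, λ = atan2(p_y, p_x) ≈ 113.84°.

≈ lat 44°, lon 114°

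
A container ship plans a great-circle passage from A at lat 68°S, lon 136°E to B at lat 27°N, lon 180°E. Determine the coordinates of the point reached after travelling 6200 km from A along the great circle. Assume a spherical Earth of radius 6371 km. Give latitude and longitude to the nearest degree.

Write both endpoints as unit vectors p₁, p₂ with components (cos φ cos λ, cos φ sin λ, sin φ).
The central angle between the endpoints is δ = arccos(p₁·p₂) ≈ 1.753 rad (100.4°). The total great-circle distance is δ·R ≈ 1.753 × 6371 ≈ 11166 km, so the target fraction is f = 6200/11166 ≈ 0.555.
Interpolate at f ≈ 0.555 with slerp weights a = sin((1−f)δ)/sin δ ≈ 0.715, b = sin(fδ)/sin δ ≈ 0.841.
p = a·p₁ + b·p₂ ≈ (-0.941, 0.186, -0.281); φ = arcsin(p_z) ≈ -16.32°, λ = atan2(p_y, p_x) ≈ 168.83°.

≈ lat 16°S, lon 169°E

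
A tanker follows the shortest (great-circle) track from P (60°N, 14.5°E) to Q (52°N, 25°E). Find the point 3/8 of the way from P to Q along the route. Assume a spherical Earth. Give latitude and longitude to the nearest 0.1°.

Convert each endpoint to a unit vector on the sphere (x = cos φ cos λ, y = cos φ sin λ, z = sin φ).
The central angle between the endpoints is δ = arccos(p₁·p₂) ≈ 0.173 rad (9.9°).
Interpolate at f = 3/8 with slerp weights a = sin((1−f)δ)/sin δ ≈ 0.627, b = sin(fδ)/sin δ ≈ 0.377.
p = a·p₁ + b·p₂ ≈ (0.514, 0.176, 0.840); φ = arcsin(p_z) ≈ 57.11°, λ = atan2(p_y, p_x) ≈ 18.96°.

≈ (57.1°N, 19.0°E)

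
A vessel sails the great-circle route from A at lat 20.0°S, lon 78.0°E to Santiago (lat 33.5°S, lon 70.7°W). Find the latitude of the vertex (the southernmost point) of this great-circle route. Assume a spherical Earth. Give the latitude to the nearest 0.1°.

≈ 62.3°S

The great circle lies in the plane with unit normal n̂ = (p₁ × p₂)/|p₁ × p₂|.
Here n̂_z ≈ -0.464; the vertex latitude is φ_max = arccos|n̂_z| ≈ 62.3°.
Check via Clairaut: cos φ_max = |cos φ₁| · sin C = cos(20.0°)·sin(150.4°) ≈ 0.464, again giving ≈ 62.3°.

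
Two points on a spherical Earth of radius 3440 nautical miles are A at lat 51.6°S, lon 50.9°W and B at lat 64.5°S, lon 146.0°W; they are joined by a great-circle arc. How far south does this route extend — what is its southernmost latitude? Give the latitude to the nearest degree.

The great circle lies in the plane with unit normal n̂ = (p₁ × p₂)/|p₁ × p₂|.
Here n̂_z ≈ -0.365; the vertex latitude is φ_max = arccos|n̂_z| ≈ 68.6°.
Check via Clairaut: cos φ_max = |cos φ₁| · sin C = cos(51.6°)·sin(144.0°) ≈ 0.365, again giving ≈ 68.6°.

≈ 69°S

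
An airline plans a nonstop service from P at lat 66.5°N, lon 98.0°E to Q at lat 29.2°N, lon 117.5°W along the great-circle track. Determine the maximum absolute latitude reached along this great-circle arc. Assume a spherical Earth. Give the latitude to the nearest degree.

The great circle lies in the plane with unit normal n̂ = (p₁ × p₂)/|p₁ × p₂|.
Here n̂_z ≈ +0.205; the vertex latitude is φ_max = arccos|n̂_z| ≈ 78.2°.

≈ 78°N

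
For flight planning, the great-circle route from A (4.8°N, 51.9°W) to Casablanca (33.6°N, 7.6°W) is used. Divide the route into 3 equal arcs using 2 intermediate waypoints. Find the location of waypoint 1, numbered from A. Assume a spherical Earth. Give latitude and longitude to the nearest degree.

Write both endpoints as unit vectors p₁, p₂ with components (cos φ cos λ, cos φ sin λ, sin φ).
The central angle between the endpoints is δ = arccos(p₁·p₂) ≈ 0.876 rad (50.2°).
Interpolate at f = 1/3 with slerp weights a = sin((1−f)δ)/sin δ ≈ 0.718, b = sin(fδ)/sin δ ≈ 0.375.
p = a·p₁ + b·p₂ ≈ (0.751, -0.604, 0.267); φ = arcsin(p_z) ≈ 15.51°, λ = atan2(p_y, p_x) ≈ -38.82°.

≈ (16°N, 39°W)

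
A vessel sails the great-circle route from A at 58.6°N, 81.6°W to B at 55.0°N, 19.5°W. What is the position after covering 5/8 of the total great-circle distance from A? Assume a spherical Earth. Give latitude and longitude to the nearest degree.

≈ 60°N, 41°W

Convert each endpoint to a unit vector on the sphere (x = cos φ cos λ, y = cos φ sin λ, z = sin φ).
The central angle between the endpoints is δ = arccos(p₁·p₂) ≈ 0.575 rad (33.0°).
Interpolate at f = 5/8 with slerp weights a = sin((1−f)δ)/sin δ ≈ 0.393, b = sin(fδ)/sin δ ≈ 0.647.
p = a·p₁ + b·p₂ ≈ (0.380, -0.327, 0.866); φ = arcsin(p_z) ≈ 59.95°, λ = atan2(p_y, p_x) ≈ -40.71°.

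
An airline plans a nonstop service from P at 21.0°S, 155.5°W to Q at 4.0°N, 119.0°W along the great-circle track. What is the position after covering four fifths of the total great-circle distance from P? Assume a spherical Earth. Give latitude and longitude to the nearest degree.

≈ 1°S, 126°W

Write both endpoints as unit vectors p₁, p₂ with components (cos φ cos λ, cos φ sin λ, sin φ).
The central angle between the endpoints is δ = arccos(p₁·p₂) ≈ 0.762 rad (43.6°).
Interpolate at f = 4/5 with slerp weights a = sin((1−f)δ)/sin δ ≈ 0.220, b = sin(fδ)/sin δ ≈ 0.829.
p = a·p₁ + b·p₂ ≈ (-0.588, -0.809, -0.021); φ = arcsin(p_z) ≈ -1.20°, λ = atan2(p_y, p_x) ≈ -126.02°.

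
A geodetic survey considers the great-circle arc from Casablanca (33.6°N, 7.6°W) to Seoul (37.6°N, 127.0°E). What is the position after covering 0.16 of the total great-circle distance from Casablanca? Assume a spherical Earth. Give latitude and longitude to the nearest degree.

Write both endpoints as unit vectors p₁, p₂ with components (cos φ cos λ, cos φ sin λ, sin φ).
The central angle between the endpoints is δ = arccos(p₁·p₂) ≈ 1.697 rad (97.2°).
Interpolate at f = 0.16 with slerp weights a = sin((1−f)δ)/sin δ ≈ 0.997, b = sin(fδ)/sin δ ≈ 0.270.
p = a·p₁ + b·p₂ ≈ (0.695, 0.061, 0.717); φ = arcsin(p_z) ≈ 45.80°, λ = atan2(p_y, p_x) ≈ 5.03°.

≈ 46°N, 5°E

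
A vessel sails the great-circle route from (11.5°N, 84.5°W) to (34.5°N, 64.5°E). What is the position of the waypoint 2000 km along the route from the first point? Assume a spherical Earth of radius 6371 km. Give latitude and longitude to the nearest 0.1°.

≈ (26.6°N, 74.1°W)

From cos δ = sin φ₁ sin φ₂ + cos φ₁ cos φ₂ cos Δλ, the central angle is δ ≈ 2.189 rad (125.4°). The total great-circle distance is δ·R ≈ 2.189 × 6371 ≈ 13944 km, so the target fraction is f = 2000/13944 ≈ 0.143.
Interpolate at f ≈ 0.143 with slerp weights a = sin((1−f)δ)/sin δ ≈ 1.171, b = sin(fδ)/sin δ ≈ 0.379.
p = a·p₁ + b·p₂ ≈ (0.244, -0.860, 0.448); φ = arcsin(p_z) ≈ 26.61°, λ = atan2(p_y, p_x) ≈ -74.14°.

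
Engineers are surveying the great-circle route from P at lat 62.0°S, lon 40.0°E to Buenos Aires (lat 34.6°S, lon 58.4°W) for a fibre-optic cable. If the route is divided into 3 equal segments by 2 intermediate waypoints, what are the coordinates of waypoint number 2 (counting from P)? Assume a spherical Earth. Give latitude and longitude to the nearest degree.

From cos δ = sin φ₁ sin φ₂ + cos φ₁ cos φ₂ cos Δλ, the central angle is δ ≈ 1.110 rad (63.6°).
Interpolate at f = 2/3 with slerp weights a = sin((1−f)δ)/sin δ ≈ 0.404, b = sin(fδ)/sin δ ≈ 0.753.
p = a·p₁ + b·p₂ ≈ (0.470, -0.406, -0.784); φ = arcsin(p_z) ≈ -51.62°, λ = atan2(p_y, p_x) ≈ -40.83°.

≈ lat 52°S, lon 41°W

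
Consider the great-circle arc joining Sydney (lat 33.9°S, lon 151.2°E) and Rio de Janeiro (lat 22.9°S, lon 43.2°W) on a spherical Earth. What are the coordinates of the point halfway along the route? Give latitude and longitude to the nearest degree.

The haversine formula gives a central angle δ ≈ 2.122 rad (121.6°) between the endpoints.
Interpolate at f = 1/2 with slerp weights a = sin((1−f)δ)/sin δ ≈ 1.024, b = sin(fδ)/sin δ ≈ 1.024.
p = a·p₁ + b·p₂ ≈ (-0.057, -0.236, -0.970); φ = arcsin(p_z) ≈ -75.93°, λ = atan2(p_y, p_x) ≈ -103.60°.

≈ lat 76°S, lon 104°W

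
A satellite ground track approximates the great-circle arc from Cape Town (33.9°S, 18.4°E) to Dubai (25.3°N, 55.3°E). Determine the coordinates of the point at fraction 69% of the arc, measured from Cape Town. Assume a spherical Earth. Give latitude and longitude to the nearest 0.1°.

Write both endpoints as unit vectors p₁, p₂ with components (cos φ cos λ, cos φ sin λ, sin φ).
The central angle between the endpoints is δ = arccos(p₁·p₂) ≈ 1.201 rad (68.8°).
Interpolate at f = 0.69 with slerp weights a = sin((1−f)δ)/sin δ ≈ 0.390, b = sin(fδ)/sin δ ≈ 0.790.
p = a·p₁ + b·p₂ ≈ (0.714, 0.690, 0.120); φ = arcsin(p_z) ≈ 6.90°, λ = atan2(p_y, p_x) ≈ 44.01°.

≈ 6.9°N, 44.0°E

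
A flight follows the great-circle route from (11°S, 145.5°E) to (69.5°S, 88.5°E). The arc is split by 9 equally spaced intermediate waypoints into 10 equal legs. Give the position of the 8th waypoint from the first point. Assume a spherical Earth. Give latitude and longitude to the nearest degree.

≈ (61°S, 114°E)

Convert each endpoint to a unit vector on the sphere (x = cos φ cos λ, y = cos φ sin λ, z = sin φ).
The central angle between the endpoints is δ = arccos(p₁·p₂) ≈ 1.196 rad (68.5°).
Interpolate at f = 8/10 with slerp weights a = sin((1−f)δ)/sin δ ≈ 0.255, b = sin(fδ)/sin δ ≈ 0.878.
p = a·p₁ + b·p₂ ≈ (-0.198, 0.449, -0.871); φ = arcsin(p_z) ≈ -60.61°, λ = atan2(p_y, p_x) ≈ 113.79°.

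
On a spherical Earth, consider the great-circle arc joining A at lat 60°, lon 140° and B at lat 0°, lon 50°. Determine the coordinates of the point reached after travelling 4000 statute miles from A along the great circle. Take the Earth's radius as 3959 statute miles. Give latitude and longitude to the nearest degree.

≈ lat 27°, lon 67°

Write both endpoints as unit vectors p₁, p₂ with components (cos φ cos λ, cos φ sin λ, sin φ).
The central angle between the endpoints is δ = arccos(p₁·p₂) ≈ 1.571 rad (90.0°). The total great-circle distance is δ·R ≈ 1.571 × 3959 ≈ 6219 mi, so the target fraction is f = 4000/6219 ≈ 0.643.
Interpolate at f ≈ 0.643 with slerp weights a = sin((1−f)δ)/sin δ ≈ 0.532, b = sin(fδ)/sin δ ≈ 0.847.
p = a·p₁ + b·p₂ ≈ (0.341, 0.820, 0.460); φ = arcsin(p_z) ≈ 27.41°, λ = atan2(p_y, p_x) ≈ 67.42°.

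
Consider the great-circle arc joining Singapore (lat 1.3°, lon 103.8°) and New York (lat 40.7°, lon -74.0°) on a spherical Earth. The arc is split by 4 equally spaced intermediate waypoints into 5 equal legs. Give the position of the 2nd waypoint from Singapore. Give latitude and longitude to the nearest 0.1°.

Write both endpoints as unit vectors p₁, p₂ with components (cos φ cos λ, cos φ sin λ, sin φ).
The central angle between the endpoints is δ = arccos(p₁·p₂) ≈ 2.408 rad (138.0°).
Interpolate at f = 2/5 with slerp weights a = sin((1−f)δ)/sin δ ≈ 1.481, b = sin(fδ)/sin δ ≈ 1.226.
p = a·p₁ + b·p₂ ≈ (-0.097, 0.545, 0.833); φ = arcsin(p_z) ≈ 56.40°, λ = atan2(p_y, p_x) ≈ 100.10°.

≈ lat 56.4°, lon 100.1°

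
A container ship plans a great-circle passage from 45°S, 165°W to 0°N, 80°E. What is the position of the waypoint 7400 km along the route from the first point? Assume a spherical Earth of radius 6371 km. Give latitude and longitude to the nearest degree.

≈ 29°S, 110°E

The haversine formula gives a central angle δ ≈ 1.874 rad (107.4°) between the endpoints. The total great-circle distance is δ·R ≈ 1.874 × 6371 ≈ 11941 km, so the target fraction is f = 7400/11941 ≈ 0.620.
Interpolate at f ≈ 0.620 with slerp weights a = sin((1−f)δ)/sin δ ≈ 0.685, b = sin(fδ)/sin δ ≈ 0.961.
p = a·p₁ + b·p₂ ≈ (-0.301, 0.821, -0.485); φ = arcsin(p_z) ≈ -28.98°, λ = atan2(p_y, p_x) ≈ 110.13°.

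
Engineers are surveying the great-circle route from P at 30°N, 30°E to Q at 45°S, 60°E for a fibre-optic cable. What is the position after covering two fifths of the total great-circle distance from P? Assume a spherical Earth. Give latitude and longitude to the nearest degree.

≈ 0°N, 41°E

The haversine formula gives a central angle δ ≈ 1.393 rad (79.8°) between the endpoints.
Interpolate at f = 2/5 with slerp weights a = sin((1−f)δ)/sin δ ≈ 0.754, b = sin(fδ)/sin δ ≈ 0.537.
p = a·p₁ + b·p₂ ≈ (0.755, 0.655, -0.003); φ = arcsin(p_z) ≈ -0.18°, λ = atan2(p_y, p_x) ≈ 40.95°.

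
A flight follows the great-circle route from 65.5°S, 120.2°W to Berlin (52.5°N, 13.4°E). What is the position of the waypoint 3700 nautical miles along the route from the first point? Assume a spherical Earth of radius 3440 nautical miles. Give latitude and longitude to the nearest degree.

Convert each endpoint to a unit vector on the sphere (x = cos φ cos λ, y = cos φ sin λ, z = sin φ).
The central angle between the endpoints is δ = arccos(p₁·p₂) ≈ 2.682 rad (153.6°). The total great-circle distance is δ·R ≈ 2.682 × 3440 ≈ 9224 nmi, so the target fraction is f = 3700/9224 ≈ 0.401.
Interpolate at f ≈ 0.401 with slerp weights a = sin((1−f)δ)/sin δ ≈ 2.251, b = sin(fδ)/sin δ ≈ 1.982.
p = a·p₁ + b·p₂ ≈ (0.704, -0.527, -0.476); φ = arcsin(p_z) ≈ -28.42°, λ = atan2(p_y, p_x) ≈ -36.83°.

≈ 28°S, 37°W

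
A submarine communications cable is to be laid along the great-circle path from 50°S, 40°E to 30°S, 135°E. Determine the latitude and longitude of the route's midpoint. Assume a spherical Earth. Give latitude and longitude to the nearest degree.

≈ 51°S, 97°E

From cos δ = sin φ₁ sin φ₂ + cos φ₁ cos φ₂ cos Δλ, the central angle is δ ≈ 1.230 rad (70.5°).
Interpolate at f = 1/2 with slerp weights a = sin((1−f)δ)/sin δ ≈ 0.612, b = sin(fδ)/sin δ ≈ 0.612.
p = a·p₁ + b·p₂ ≈ (-0.073, 0.628, -0.775); φ = arcsin(p_z) ≈ -50.80°, λ = atan2(p_y, p_x) ≈ 96.67°.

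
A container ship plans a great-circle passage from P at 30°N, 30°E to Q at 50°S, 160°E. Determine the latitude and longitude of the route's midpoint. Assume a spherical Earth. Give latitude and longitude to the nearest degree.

Write both endpoints as unit vectors p₁, p₂ with components (cos φ cos λ, cos φ sin λ, sin φ).
The central angle between the endpoints is δ = arccos(p₁·p₂) ≈ 2.405 rad (137.8°).
Interpolate at f = 1/2 with slerp weights a = sin((1−f)δ)/sin δ ≈ 1.389, b = sin(fδ)/sin δ ≈ 1.389.
p = a·p₁ + b·p₂ ≈ (0.203, 0.907, -0.370); φ = arcsin(p_z) ≈ -21.69°, λ = atan2(p_y, p_x) ≈ 77.40°.

≈ 22°S, 77°E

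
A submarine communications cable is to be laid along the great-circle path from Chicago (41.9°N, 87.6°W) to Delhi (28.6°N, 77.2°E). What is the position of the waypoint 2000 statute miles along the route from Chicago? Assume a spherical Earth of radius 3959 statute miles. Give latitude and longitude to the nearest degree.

From cos δ = sin φ₁ sin φ₂ + cos φ₁ cos φ₂ cos Δλ, the central angle is δ ≈ 1.887 rad (108.1°). The total great-circle distance is δ·R ≈ 1.887 × 3959 ≈ 7471 mi, so the target fraction is f = 2000/7471 ≈ 0.268.
Interpolate at f ≈ 0.268 with slerp weights a = sin((1−f)δ)/sin δ ≈ 1.033, b = sin(fδ)/sin δ ≈ 0.509.
p = a·p₁ + b·p₂ ≈ (0.131, -0.333, 0.934); φ = arcsin(p_z) ≈ 69.05°, λ = atan2(p_y, p_x) ≈ -68.46°.

≈ (69°N, 68°W)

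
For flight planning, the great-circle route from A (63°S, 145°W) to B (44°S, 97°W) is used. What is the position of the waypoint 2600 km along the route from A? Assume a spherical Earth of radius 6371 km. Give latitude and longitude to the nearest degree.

≈ (51°S, 107°W)

Convert each endpoint to a unit vector on the sphere (x = cos φ cos λ, y = cos φ sin λ, z = sin φ).
The central angle between the endpoints is δ = arccos(p₁·p₂) ≈ 0.578 rad (33.1°). The total great-circle distance is δ·R ≈ 0.578 × 6371 ≈ 3684 km, so the target fraction is f = 2600/3684 ≈ 0.706.
Interpolate at f ≈ 0.706 with slerp weights a = sin((1−f)δ)/sin δ ≈ 0.310, b = sin(fδ)/sin δ ≈ 0.726.
p = a·p₁ + b·p₂ ≈ (-0.179, -0.599, -0.780); φ = arcsin(p_z) ≈ -51.30°, λ = atan2(p_y, p_x) ≈ -106.62°.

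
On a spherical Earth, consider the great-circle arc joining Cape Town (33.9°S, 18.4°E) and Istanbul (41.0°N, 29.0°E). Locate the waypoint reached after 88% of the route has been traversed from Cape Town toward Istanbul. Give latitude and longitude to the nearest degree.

≈ 32°N, 27°E

The haversine formula gives a central angle δ ≈ 1.318 rad (75.5°) between the endpoints.
Interpolate at f = 0.88 with slerp weights a = sin((1−f)δ)/sin δ ≈ 0.163, b = sin(fδ)/sin δ ≈ 0.947.
p = a·p₁ + b·p₂ ≈ (0.753, 0.389, 0.530); φ = arcsin(p_z) ≈ 32.04°, λ = atan2(p_y, p_x) ≈ 27.32°.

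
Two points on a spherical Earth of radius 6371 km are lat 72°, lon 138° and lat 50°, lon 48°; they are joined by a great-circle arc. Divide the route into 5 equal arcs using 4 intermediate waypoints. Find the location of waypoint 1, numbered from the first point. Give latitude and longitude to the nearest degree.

≈ lat 73°, lon 109°

The haversine formula gives a central angle δ ≈ 0.755 rad (43.2°) between the endpoints.
Interpolate at f = 1/5 with slerp weights a = sin((1−f)δ)/sin δ ≈ 0.829, b = sin(fδ)/sin δ ≈ 0.219.
p = a·p₁ + b·p₂ ≈ (-0.096, 0.276, 0.956); φ = arcsin(p_z) ≈ 73.00°, λ = atan2(p_y, p_x) ≈ 109.15°.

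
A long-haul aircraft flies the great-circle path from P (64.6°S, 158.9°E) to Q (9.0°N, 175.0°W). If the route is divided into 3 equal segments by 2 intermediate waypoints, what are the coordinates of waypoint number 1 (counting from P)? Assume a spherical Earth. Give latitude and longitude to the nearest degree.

≈ (41°S, 174°E)

From cos δ = sin φ₁ sin φ₂ + cos φ₁ cos φ₂ cos Δλ, the central angle is δ ≈ 1.329 rad (76.2°).
Interpolate at f = 1/3 with slerp weights a = sin((1−f)δ)/sin δ ≈ 0.798, b = sin(fδ)/sin δ ≈ 0.442.
p = a·p₁ + b·p₂ ≈ (-0.754, 0.085, -0.652); φ = arcsin(p_z) ≈ -40.66°, λ = atan2(p_y, p_x) ≈ 173.55°.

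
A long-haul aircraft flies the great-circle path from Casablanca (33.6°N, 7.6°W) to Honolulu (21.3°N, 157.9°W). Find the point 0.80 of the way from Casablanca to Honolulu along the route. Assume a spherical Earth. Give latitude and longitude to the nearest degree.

≈ 42°N, 143°W

Write both endpoints as unit vectors p₁, p₂ with components (cos φ cos λ, cos φ sin λ, sin φ).
The central angle between the endpoints is δ = arccos(p₁·p₂) ≈ 2.064 rad (118.2°).
Interpolate at f = 0.80 with slerp weights a = sin((1−f)δ)/sin δ ≈ 0.455, b = sin(fδ)/sin δ ≈ 1.131.
p = a·p₁ + b·p₂ ≈ (-0.601, -0.447, 0.663); φ = arcsin(p_z) ≈ 41.52°, λ = atan2(p_y, p_x) ≈ -143.37°.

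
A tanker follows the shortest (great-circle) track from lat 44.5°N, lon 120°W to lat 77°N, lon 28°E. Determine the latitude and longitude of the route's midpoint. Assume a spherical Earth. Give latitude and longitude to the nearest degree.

The haversine formula gives a central angle δ ≈ 0.992 rad (56.8°) between the endpoints.
Interpolate at f = 1/2 with slerp weights a = sin((1−f)δ)/sin δ ≈ 0.569, b = sin(fδ)/sin δ ≈ 0.569.
p = a·p₁ + b·p₂ ≈ (-0.090, -0.291, 0.952); φ = arcsin(p_z) ≈ 72.26°, λ = atan2(p_y, p_x) ≈ -107.15°.

≈ lat 72°N, lon 107°W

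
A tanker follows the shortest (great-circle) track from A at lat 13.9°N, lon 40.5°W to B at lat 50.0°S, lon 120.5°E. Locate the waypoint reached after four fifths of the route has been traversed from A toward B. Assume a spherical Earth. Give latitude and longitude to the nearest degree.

≈ lat 70°S, lon 78°E

Write both endpoints as unit vectors p₁, p₂ with components (cos φ cos λ, cos φ sin λ, sin φ).
The central angle between the endpoints is δ = arccos(p₁·p₂) ≈ 2.456 rad (140.7°).
Interpolate at f = 4/5 with slerp weights a = sin((1−f)δ)/sin δ ≈ 0.745, b = sin(fδ)/sin δ ≈ 1.458.
p = a·p₁ + b·p₂ ≈ (0.074, 0.338, -0.938); φ = arcsin(p_z) ≈ -69.75°, λ = atan2(p_y, p_x) ≈ 77.64°.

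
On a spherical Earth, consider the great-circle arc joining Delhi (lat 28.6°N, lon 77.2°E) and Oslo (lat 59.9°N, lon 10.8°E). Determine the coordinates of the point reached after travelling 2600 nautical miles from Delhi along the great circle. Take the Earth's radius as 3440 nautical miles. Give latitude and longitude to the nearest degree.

Write both endpoints as unit vectors p₁, p₂ with components (cos φ cos λ, cos φ sin λ, sin φ).
The central angle between the endpoints is δ = arccos(p₁·p₂) ≈ 0.939 rad (53.8°). The total great-circle distance is δ·R ≈ 0.939 × 3440 ≈ 3231 nmi, so the target fraction is f = 2600/3231 ≈ 0.805.
Interpolate at f ≈ 0.805 with slerp weights a = sin((1−f)δ)/sin δ ≈ 0.226, b = sin(fδ)/sin δ ≈ 0.850.
p = a·p₁ + b·p₂ ≈ (0.463, 0.273, 0.843); φ = arcsin(p_z) ≈ 57.50°, λ = atan2(p_y, p_x) ≈ 30.58°.

≈ lat 57°N, lon 31°E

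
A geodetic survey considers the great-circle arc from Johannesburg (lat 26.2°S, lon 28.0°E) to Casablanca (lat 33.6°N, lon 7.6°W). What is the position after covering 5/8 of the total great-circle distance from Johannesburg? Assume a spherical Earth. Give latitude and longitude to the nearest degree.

≈ lat 11°N, lon 7°E

Write both endpoints as unit vectors p₁, p₂ with components (cos φ cos λ, cos φ sin λ, sin φ).
The central angle between the endpoints is δ = arccos(p₁·p₂) ≈ 1.199 rad (68.7°).
Interpolate at f = 5/8 with slerp weights a = sin((1−f)δ)/sin δ ≈ 0.466, b = sin(fδ)/sin δ ≈ 0.731.
p = a·p₁ + b·p₂ ≈ (0.973, 0.116, 0.199); φ = arcsin(p_z) ≈ 11.46°, λ = atan2(p_y, p_x) ≈ 6.80°.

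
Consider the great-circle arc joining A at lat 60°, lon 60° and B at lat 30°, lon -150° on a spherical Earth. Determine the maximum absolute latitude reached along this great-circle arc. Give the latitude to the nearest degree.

The great circle lies in the plane with unit normal n̂ = (p₁ × p₂)/|p₁ × p₂|.
Here n̂_z ≈ +0.217; the vertex latitude is φ_max = arccos|n̂_z| ≈ 77.5°.
Check via Clairaut: cos φ_max = |cos φ₁| · sin C = cos(60.0°)·sin(25.7°) ≈ 0.217, again giving ≈ 77.5°.

≈ 77°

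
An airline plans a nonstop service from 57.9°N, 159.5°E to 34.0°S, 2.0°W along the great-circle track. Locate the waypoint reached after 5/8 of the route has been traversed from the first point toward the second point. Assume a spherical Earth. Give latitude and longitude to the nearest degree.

≈ 20°N, 18°E

From cos δ = sin φ₁ sin φ₂ + cos φ₁ cos φ₂ cos Δλ, the central angle is δ ≈ 2.671 rad (153.1°).
Interpolate at f = 5/8 with slerp weights a = sin((1−f)δ)/sin δ ≈ 1.859, b = sin(fδ)/sin δ ≈ 2.197.
p = a·p₁ + b·p₂ ≈ (0.894, 0.282, 0.347); φ = arcsin(p_z) ≈ 20.30°, λ = atan2(p_y, p_x) ≈ 17.53°.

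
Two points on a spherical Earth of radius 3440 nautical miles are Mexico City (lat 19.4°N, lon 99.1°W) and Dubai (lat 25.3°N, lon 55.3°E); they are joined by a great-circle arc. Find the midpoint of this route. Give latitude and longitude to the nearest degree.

≈ lat 62°N, lon 27°W

From cos δ = sin φ₁ sin φ₂ + cos φ₁ cos φ₂ cos Δλ, the central angle is δ ≈ 2.249 rad (128.8°).
Interpolate at f = 1/2 with slerp weights a = sin((1−f)δ)/sin δ ≈ 1.158, b = sin(fδ)/sin δ ≈ 1.158.
p = a·p₁ + b·p₂ ≈ (0.423, -0.218, 0.879); φ = arcsin(p_z) ≈ 61.58°, λ = atan2(p_y, p_x) ≈ -27.23°.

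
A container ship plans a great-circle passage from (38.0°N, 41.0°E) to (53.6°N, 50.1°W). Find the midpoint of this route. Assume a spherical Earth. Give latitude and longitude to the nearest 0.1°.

≈ (55.5°N, 3.6°E)

Convert each endpoint to a unit vector on the sphere (x = cos φ cos λ, y = cos φ sin λ, z = sin φ).
The central angle between the endpoints is δ = arccos(p₁·p₂) ≈ 1.063 rad (60.9°).
Interpolate at f = 1/2 with slerp weights a = sin((1−f)δ)/sin δ ≈ 0.580, b = sin(fδ)/sin δ ≈ 0.580.
p = a·p₁ + b·p₂ ≈ (0.566, 0.036, 0.824); φ = arcsin(p_z) ≈ 55.47°, λ = atan2(p_y, p_x) ≈ 3.62°.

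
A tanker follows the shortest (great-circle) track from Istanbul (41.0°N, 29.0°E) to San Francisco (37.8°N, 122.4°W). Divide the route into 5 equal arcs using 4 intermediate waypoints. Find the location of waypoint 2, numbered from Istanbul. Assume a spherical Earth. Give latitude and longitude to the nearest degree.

≈ (72°N, 20°W)

Write both endpoints as unit vectors p₁, p₂ with components (cos φ cos λ, cos φ sin λ, sin φ).
The central angle between the endpoints is δ = arccos(p₁·p₂) ≈ 1.693 rad (97.0°).
Interpolate at f = 2/5 with slerp weights a = sin((1−f)δ)/sin δ ≈ 0.856, b = sin(fδ)/sin δ ≈ 0.631.
p = a·p₁ + b·p₂ ≈ (0.298, -0.108, 0.948); φ = arcsin(p_z) ≈ 71.53°, λ = atan2(p_y, p_x) ≈ -19.90°.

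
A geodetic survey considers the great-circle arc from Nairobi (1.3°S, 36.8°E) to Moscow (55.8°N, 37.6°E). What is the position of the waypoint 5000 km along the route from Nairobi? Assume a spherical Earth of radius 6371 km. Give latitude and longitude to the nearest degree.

≈ 44°N, 37°E

From cos δ = sin φ₁ sin φ₂ + cos φ₁ cos φ₂ cos Δλ, the central angle is δ ≈ 0.997 rad (57.1°). The total great-circle distance is δ·R ≈ 0.997 × 6371 ≈ 6350 km, so the target fraction is f = 5000/6350 ≈ 0.787.
Interpolate at f ≈ 0.787 with slerp weights a = sin((1−f)δ)/sin δ ≈ 0.250, b = sin(fδ)/sin δ ≈ 0.842.
p = a·p₁ + b·p₂ ≈ (0.575, 0.439, 0.690); φ = arcsin(p_z) ≈ 43.66°, λ = atan2(p_y, p_x) ≈ 37.32°.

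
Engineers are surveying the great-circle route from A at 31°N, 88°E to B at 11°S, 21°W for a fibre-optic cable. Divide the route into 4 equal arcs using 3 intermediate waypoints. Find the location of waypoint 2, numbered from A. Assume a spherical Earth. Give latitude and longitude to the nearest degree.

From cos δ = sin φ₁ sin φ₂ + cos φ₁ cos φ₂ cos Δλ, the central angle is δ ≈ 1.952 rad (111.9°).
Interpolate at f = 2/4 with slerp weights a = sin((1−f)δ)/sin δ ≈ 0.892, b = sin(fδ)/sin δ ≈ 0.892.
p = a·p₁ + b·p₂ ≈ (0.845, 0.451, 0.289); φ = arcsin(p_z) ≈ 16.82°, λ = atan2(p_y, p_x) ≈ 28.08°.

≈ 17°N, 28°E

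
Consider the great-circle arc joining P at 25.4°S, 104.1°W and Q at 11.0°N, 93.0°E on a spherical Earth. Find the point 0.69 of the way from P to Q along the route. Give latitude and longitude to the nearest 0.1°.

Convert each endpoint to a unit vector on the sphere (x = cos φ cos λ, y = cos φ sin λ, z = sin φ).
The central angle between the endpoints is δ = arccos(p₁·p₂) ≈ 2.764 rad (158.3°).
Interpolate at f = 0.69 with slerp weights a = sin((1−f)δ)/sin δ ≈ 2.047, b = sin(fδ)/sin δ ≈ 2.558.
p = a·p₁ + b·p₂ ≈ (-0.582, 0.714, -0.390); φ = arcsin(p_z) ≈ -22.96°, λ = atan2(p_y, p_x) ≈ 129.20°.

≈ 23.0°S, 129.2°E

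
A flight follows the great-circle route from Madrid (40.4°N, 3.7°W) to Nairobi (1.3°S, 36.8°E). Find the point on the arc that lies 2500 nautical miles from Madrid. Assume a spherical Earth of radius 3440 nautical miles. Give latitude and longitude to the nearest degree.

The haversine formula gives a central angle δ ≈ 0.971 rad (55.7°) between the endpoints. The total great-circle distance is δ·R ≈ 0.971 × 3440 ≈ 3341 nmi, so the target fraction is f = 2500/3341 ≈ 0.748.
Interpolate at f ≈ 0.748 with slerp weights a = sin((1−f)δ)/sin δ ≈ 0.293, b = sin(fδ)/sin δ ≈ 0.805.
p = a·p₁ + b·p₂ ≈ (0.867, 0.468, 0.172); φ = arcsin(p_z) ≈ 9.89°, λ = atan2(p_y, p_x) ≈ 28.33°.

≈ 10°N, 28°E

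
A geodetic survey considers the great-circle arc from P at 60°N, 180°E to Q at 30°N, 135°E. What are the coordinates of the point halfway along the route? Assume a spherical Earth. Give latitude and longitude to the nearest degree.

Convert each endpoint to a unit vector on the sphere (x = cos φ cos λ, y = cos φ sin λ, z = sin φ).
The central angle between the endpoints is δ = arccos(p₁·p₂) ≈ 0.739 rad (42.3°).
Interpolate at f = 1/2 with slerp weights a = sin((1−f)δ)/sin δ ≈ 0.536, b = sin(fδ)/sin δ ≈ 0.536.
p = a·p₁ + b·p₂ ≈ (-0.596, 0.328, 0.732); φ = arcsin(p_z) ≈ 47.09°, λ = atan2(p_y, p_x) ≈ 151.17°.

≈ 47°N, 151°E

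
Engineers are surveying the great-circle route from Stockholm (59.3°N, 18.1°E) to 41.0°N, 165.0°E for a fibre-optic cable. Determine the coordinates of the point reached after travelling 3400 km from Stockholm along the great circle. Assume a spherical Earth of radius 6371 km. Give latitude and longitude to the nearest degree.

Write both endpoints as unit vectors p₁, p₂ with components (cos φ cos λ, cos φ sin λ, sin φ).
The central angle between the endpoints is δ = arccos(p₁·p₂) ≈ 1.327 rad (76.0°). The total great-circle distance is δ·R ≈ 1.327 × 6371 ≈ 8455 km, so the target fraction is f = 3400/8455 ≈ 0.402.
Interpolate at f ≈ 0.402 with slerp weights a = sin((1−f)δ)/sin δ ≈ 0.734, b = sin(fδ)/sin δ ≈ 0.524.
p = a·p₁ + b·p₂ ≈ (-0.026, 0.219, 0.975); φ = arcsin(p_z) ≈ 77.27°, λ = atan2(p_y, p_x) ≈ 96.70°.

≈ 77°N, 97°E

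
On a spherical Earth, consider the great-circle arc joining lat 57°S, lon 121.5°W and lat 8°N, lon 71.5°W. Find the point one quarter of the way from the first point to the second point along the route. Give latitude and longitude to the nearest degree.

≈ lat 43°S, lon 101°W

Convert each endpoint to a unit vector on the sphere (x = cos φ cos λ, y = cos φ sin λ, z = sin φ).
The central angle between the endpoints is δ = arccos(p₁·p₂) ≈ 1.339 rad (76.7°).
Interpolate at f = 1/4 with slerp weights a = sin((1−f)δ)/sin δ ≈ 0.867, b = sin(fδ)/sin δ ≈ 0.338.
p = a·p₁ + b·p₂ ≈ (-0.141, -0.720, -0.680); φ = arcsin(p_z) ≈ -42.85°, λ = atan2(p_y, p_x) ≈ -101.06°.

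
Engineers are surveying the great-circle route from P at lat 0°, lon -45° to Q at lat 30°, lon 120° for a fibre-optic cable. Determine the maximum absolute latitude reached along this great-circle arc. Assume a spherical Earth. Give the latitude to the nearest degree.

The great circle lies in the plane with unit normal n̂ = (p₁ × p₂)/|p₁ × p₂|.
Here n̂_z ≈ +0.409; the vertex latitude is φ_max = arccos|n̂_z| ≈ 65.9°.

≈ 66°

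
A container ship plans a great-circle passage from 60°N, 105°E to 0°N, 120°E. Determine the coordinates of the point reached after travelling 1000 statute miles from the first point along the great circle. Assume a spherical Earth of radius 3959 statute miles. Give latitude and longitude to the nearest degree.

Write both endpoints as unit vectors p₁, p₂ with components (cos φ cos λ, cos φ sin λ, sin φ).
The central angle between the endpoints is δ = arccos(p₁·p₂) ≈ 1.067 rad (61.1°). The total great-circle distance is δ·R ≈ 1.067 × 3959 ≈ 4223 mi, so the target fraction is f = 1000/4223 ≈ 0.237.
Interpolate at f ≈ 0.237 with slerp weights a = sin((1−f)δ)/sin δ ≈ 0.830, b = sin(fδ)/sin δ ≈ 0.285.
p = a·p₁ + b·p₂ ≈ (-0.250, 0.648, 0.719); φ = arcsin(p_z) ≈ 45.99°, λ = atan2(p_y, p_x) ≈ 111.10°.

≈ 46°N, 111°E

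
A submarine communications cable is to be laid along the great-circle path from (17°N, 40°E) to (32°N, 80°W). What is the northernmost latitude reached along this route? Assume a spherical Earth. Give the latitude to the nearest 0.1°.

≈ 43.5°N

The great circle lies in the plane with unit normal n̂ = (p₁ × p₂)/|p₁ × p₂|.
Here n̂_z ≈ -0.725; the vertex latitude is φ_max = arccos|n̂_z| ≈ 43.5°.
Check via Clairaut: cos φ_max = |cos φ₁| · sin C = cos(17.0°)·sin(49.3°) ≈ 0.725, again giving ≈ 43.5°.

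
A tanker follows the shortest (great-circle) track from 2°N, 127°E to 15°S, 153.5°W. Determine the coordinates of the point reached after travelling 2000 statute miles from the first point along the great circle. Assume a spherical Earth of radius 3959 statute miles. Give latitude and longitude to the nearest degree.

≈ 6°S, 155°E

Convert each endpoint to a unit vector on the sphere (x = cos φ cos λ, y = cos φ sin λ, z = sin φ).
The central angle between the endpoints is δ = arccos(p₁·p₂) ≈ 1.403 rad (80.4°). The total great-circle distance is δ·R ≈ 1.403 × 3959 ≈ 5555 mi, so the target fraction is f = 2000/5555 ≈ 0.360.
Interpolate at f ≈ 0.360 with slerp weights a = sin((1−f)δ)/sin δ ≈ 0.793, b = sin(fδ)/sin δ ≈ 0.491.
p = a·p₁ + b·p₂ ≈ (-0.901, 0.422, -0.099); φ = arcsin(p_z) ≈ -5.70°, λ = atan2(p_y, p_x) ≈ 154.94°.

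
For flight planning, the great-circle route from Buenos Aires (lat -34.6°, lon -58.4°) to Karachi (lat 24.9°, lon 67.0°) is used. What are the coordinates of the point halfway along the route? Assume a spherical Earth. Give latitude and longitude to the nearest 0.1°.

Write both endpoints as unit vectors p₁, p₂ with components (cos φ cos λ, cos φ sin λ, sin φ).
The central angle between the endpoints is δ = arccos(p₁·p₂) ≈ 2.307 rad (132.2°).
Interpolate at f = 1/2 with slerp weights a = sin((1−f)δ)/sin δ ≈ 1.234, b = sin(fδ)/sin δ ≈ 1.234.
p = a·p₁ + b·p₂ ≈ (0.969, 0.165, -0.181); φ = arcsin(p_z) ≈ -10.44°, λ = atan2(p_y, p_x) ≈ 9.67°.

≈ lat -10.4°, lon 9.7°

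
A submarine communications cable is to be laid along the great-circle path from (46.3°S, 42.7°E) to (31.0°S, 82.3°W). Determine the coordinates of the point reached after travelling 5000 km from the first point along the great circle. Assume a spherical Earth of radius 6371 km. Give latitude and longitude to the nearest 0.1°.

≈ (59.2°S, 33.1°W)

The haversine formula gives a central angle δ ≈ 1.538 rad (88.1°) between the endpoints. The total great-circle distance is δ·R ≈ 1.538 × 6371 ≈ 9799 km, so the target fraction is f = 5000/9799 ≈ 0.510.
Interpolate at f ≈ 0.510 with slerp weights a = sin((1−f)δ)/sin δ ≈ 0.684, b = sin(fδ)/sin δ ≈ 0.707.
p = a·p₁ + b·p₂ ≈ (0.429, -0.280, -0.859); φ = arcsin(p_z) ≈ -59.20°, λ = atan2(p_y, p_x) ≈ -33.14°.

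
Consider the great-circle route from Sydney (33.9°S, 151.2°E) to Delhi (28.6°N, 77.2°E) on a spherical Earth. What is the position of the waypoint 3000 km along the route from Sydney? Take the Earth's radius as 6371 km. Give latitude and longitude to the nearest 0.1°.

≈ (17.2°S, 127.5°E)

Write both endpoints as unit vectors p₁, p₂ with components (cos φ cos λ, cos φ sin λ, sin φ).
The central angle between the endpoints is δ = arccos(p₁·p₂) ≈ 1.637 rad (93.8°). The total great-circle distance is δ·R ≈ 1.637 × 6371 ≈ 10429 km, so the target fraction is f = 3000/10429 ≈ 0.288.
Interpolate at f ≈ 0.288 with slerp weights a = sin((1−f)δ)/sin δ ≈ 0.921, b = sin(fδ)/sin δ ≈ 0.455.
p = a·p₁ + b·p₂ ≈ (-0.582, 0.758, -0.296); φ = arcsin(p_z) ≈ -17.23°, λ = atan2(p_y, p_x) ≈ 127.51°.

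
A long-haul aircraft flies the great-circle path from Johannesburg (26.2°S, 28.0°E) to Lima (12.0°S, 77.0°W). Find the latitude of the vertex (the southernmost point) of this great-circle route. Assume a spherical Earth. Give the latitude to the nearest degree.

The great circle lies in the plane with unit normal n̂ = (p₁ × p₂)/|p₁ × p₂|.
Here n̂_z ≈ -0.856; the vertex latitude is φ_max = arccos|n̂_z| ≈ 31.2°.
Check via Clairaut: cos φ_max = |cos φ₁| · sin C = cos(26.2°)·sin(107.5°) ≈ 0.856, again giving ≈ 31.2°.

≈ 31°S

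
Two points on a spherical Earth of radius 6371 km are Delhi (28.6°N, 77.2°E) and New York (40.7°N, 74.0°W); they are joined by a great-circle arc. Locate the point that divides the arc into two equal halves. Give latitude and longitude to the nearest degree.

≈ (69°N, 18°E)

The haversine formula gives a central angle δ ≈ 1.845 rad (105.7°) between the endpoints.
Interpolate at f = 1/2 with slerp weights a = sin((1−f)δ)/sin δ ≈ 0.828, b = sin(fδ)/sin δ ≈ 0.828.
p = a·p₁ + b·p₂ ≈ (0.334, 0.106, 0.937); φ = arcsin(p_z) ≈ 69.49°, λ = atan2(p_y, p_x) ≈ 17.52°.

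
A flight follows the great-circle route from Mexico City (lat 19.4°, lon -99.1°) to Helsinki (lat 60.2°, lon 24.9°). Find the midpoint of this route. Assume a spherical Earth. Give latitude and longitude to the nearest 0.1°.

The haversine formula gives a central angle δ ≈ 1.545 rad (88.5°) between the endpoints.
Interpolate at f = 1/2 with slerp weights a = sin((1−f)δ)/sin δ ≈ 0.698, b = sin(fδ)/sin δ ≈ 0.698.
p = a·p₁ + b·p₂ ≈ (0.211, -0.504, 0.838); φ = arcsin(p_z) ≈ 56.89°, λ = atan2(p_y, p_x) ≈ -67.33°.

≈ lat 56.9°, lon -67.3°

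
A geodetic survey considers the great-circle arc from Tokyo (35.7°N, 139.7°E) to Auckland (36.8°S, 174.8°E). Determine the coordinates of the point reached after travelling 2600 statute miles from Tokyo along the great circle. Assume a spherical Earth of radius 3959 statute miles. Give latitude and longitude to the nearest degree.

The haversine formula gives a central angle δ ≈ 1.387 rad (79.5°) between the endpoints. The total great-circle distance is δ·R ≈ 1.387 × 3959 ≈ 5492 mi, so the target fraction is f = 2600/5492 ≈ 0.473.
Interpolate at f ≈ 0.473 with slerp weights a = sin((1−f)δ)/sin δ ≈ 0.679, b = sin(fδ)/sin δ ≈ 0.621.
p = a·p₁ + b·p₂ ≈ (-0.916, 0.402, 0.024); φ = arcsin(p_z) ≈ 1.38°, λ = atan2(p_y, p_x) ≈ 156.32°.

≈ 1°N, 156°E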